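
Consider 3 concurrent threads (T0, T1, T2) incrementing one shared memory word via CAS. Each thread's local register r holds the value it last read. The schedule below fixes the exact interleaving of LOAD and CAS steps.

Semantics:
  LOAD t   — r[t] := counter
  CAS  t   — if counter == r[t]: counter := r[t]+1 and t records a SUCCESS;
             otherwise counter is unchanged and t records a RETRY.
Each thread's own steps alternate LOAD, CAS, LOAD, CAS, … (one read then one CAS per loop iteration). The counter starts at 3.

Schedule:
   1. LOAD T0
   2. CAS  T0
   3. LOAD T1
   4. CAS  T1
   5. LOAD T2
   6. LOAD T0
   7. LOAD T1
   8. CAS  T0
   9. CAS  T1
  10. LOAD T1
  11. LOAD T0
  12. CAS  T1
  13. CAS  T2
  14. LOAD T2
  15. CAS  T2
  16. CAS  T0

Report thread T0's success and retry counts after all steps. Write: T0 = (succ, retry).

#1 T0 reads 3
#2 T0 CAS(3→4) writes; counter now 4
#3 T1 reads 4
#4 T1 CAS(4→5) writes; counter now 5
#5 T2 reads 5
#6 T0 reads 5
#7 T1 reads 5
#8 T0 CAS(5→6) writes; counter now 6
#9 T1 CAS(5→6) fails; counter now 6
#10 T1 reads 6
#11 T0 reads 6
#12 T1 CAS(6→7) writes; counter now 7
#13 T2 CAS(5→6) fails; counter now 7
#14 T2 reads 7
#15 T2 CAS(7→8) writes; counter now 8
#16 T0 CAS(6→7) fails; counter now 8

T0 = (2, 1)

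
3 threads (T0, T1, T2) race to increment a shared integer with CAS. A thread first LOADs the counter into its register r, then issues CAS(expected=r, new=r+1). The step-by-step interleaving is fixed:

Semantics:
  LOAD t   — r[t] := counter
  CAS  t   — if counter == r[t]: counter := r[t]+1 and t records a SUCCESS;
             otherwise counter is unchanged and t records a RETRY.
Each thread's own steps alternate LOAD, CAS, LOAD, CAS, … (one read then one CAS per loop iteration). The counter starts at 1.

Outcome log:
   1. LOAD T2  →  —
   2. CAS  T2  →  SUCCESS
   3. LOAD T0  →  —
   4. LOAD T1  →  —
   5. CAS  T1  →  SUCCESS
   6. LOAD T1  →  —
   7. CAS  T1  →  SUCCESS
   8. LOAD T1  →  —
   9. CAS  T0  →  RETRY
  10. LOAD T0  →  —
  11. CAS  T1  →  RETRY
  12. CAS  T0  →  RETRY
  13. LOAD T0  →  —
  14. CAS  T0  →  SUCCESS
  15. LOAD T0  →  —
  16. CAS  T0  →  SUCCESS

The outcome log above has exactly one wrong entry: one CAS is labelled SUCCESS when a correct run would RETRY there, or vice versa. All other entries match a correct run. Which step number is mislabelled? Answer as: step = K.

step = 11

Re-executing:
1. LOAD T2 → mem=1 r[T2]=1 [LOAD]
2. CAS T2 → mem=2 r[T2]=1 [OK]
3. LOAD T0 → mem=2 r[T0]=2 [LOAD]
4. LOAD T1 → mem=2 r[T1]=2 [LOAD]
5. CAS T1 → mem=3 r[T1]=2 [OK]
6. LOAD T1 → mem=3 r[T1]=3 [LOAD]
7. CAS T1 → mem=4 r[T1]=3 [OK]
8. LOAD T1 → mem=4 r[T1]=4 [LOAD]
9. CAS T0 → mem=4 r[T0]=2 [RETRY]
10. LOAD T0 → mem=4 r[T0]=4 [LOAD]
11. CAS T1 → mem=5 r[T1]=4 [OK]
12. CAS T0 → mem=5 r[T0]=4 [RETRY]
13. LOAD T0 → mem=5 r[T0]=5 [LOAD]
14. CAS T0 → mem=6 r[T0]=5 [OK]
15. LOAD T0 → mem=6 r[T0]=6 [LOAD]
16. CAS T0 → mem=7 r[T0]=6 [OK]
Flip is step 11.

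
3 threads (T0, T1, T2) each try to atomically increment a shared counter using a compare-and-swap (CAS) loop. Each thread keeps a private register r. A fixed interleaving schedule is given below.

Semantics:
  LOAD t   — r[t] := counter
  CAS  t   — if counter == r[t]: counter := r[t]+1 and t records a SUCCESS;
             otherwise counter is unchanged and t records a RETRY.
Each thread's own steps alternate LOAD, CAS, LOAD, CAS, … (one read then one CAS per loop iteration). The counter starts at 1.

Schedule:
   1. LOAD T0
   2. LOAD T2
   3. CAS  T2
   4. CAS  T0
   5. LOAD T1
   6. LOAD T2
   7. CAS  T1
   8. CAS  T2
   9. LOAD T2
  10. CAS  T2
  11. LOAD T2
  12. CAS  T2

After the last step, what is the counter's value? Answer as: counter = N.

counter = 5

step 1: T0 LOAD ⇒ load; ctr=1 reg=1
step 2: T2 LOAD ⇒ load; ctr=1 reg=1
step 3: T2 CAS ⇒ ok; ctr=2 reg=1
step 4: T0 CAS ⇒ retry; ctr=2 reg=1
step 5: T1 LOAD ⇒ load; ctr=2 reg=2
step 6: T2 LOAD ⇒ load; ctr=2 reg=2
step 7: T1 CAS ⇒ ok; ctr=3 reg=2
step 8: T2 CAS ⇒ retry; ctr=3 reg=2
step 9: T2 LOAD ⇒ load; ctr=3 reg=3
step 10: T2 CAS ⇒ ok; ctr=4 reg=3
step 11: T2 LOAD ⇒ load; ctr=4 reg=4
step 12: T2 CAS ⇒ ok; ctr=5 reg=4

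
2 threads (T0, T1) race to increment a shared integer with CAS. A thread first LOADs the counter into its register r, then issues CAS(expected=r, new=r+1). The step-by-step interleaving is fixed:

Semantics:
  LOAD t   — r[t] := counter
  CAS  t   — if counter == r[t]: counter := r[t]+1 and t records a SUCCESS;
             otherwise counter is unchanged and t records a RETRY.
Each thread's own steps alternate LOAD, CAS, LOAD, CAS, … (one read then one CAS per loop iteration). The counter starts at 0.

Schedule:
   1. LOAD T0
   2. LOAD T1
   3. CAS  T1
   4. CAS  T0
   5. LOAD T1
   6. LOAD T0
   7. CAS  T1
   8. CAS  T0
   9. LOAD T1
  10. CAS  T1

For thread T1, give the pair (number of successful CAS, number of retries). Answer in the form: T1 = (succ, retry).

T1 = (3, 0)

#1 T0 reads 0
#2 T1 reads 0
#3 T1 CAS(0→1) writes; counter now 1
#4 T0 CAS(0→1) fails; counter now 1
#5 T1 reads 1
#6 T0 reads 1
#7 T1 CAS(1→2) writes; counter now 2
#8 T0 CAS(1→2) fails; counter now 2
#9 T1 reads 2
#10 T1 CAS(2→3) writes; counter now 3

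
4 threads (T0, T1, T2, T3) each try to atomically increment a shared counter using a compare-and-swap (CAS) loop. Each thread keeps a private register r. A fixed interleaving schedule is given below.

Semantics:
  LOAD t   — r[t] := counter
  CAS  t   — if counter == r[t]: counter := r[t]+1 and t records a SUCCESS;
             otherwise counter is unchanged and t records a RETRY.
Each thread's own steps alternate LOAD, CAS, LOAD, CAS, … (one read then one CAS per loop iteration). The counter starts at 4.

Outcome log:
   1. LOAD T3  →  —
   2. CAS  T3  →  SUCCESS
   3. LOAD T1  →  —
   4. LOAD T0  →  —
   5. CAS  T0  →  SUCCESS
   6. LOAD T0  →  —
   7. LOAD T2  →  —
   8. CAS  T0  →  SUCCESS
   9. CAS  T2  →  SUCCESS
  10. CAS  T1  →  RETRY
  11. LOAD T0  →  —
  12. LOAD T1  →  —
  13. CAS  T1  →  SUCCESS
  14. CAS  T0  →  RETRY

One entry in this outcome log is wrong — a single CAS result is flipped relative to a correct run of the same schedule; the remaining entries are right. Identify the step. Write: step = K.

step = 9

Correct run:
[1] T3.load  rd  (counter 4, T3.r 4)
[2] T3.cas  hit  (counter 5, T3.r 4)
[3] T1.load  rd  (counter 5, T1.r 5)
[4] T0.load  rd  (counter 5, T0.r 5)
[5] T0.cas  hit  (counter 6, T0.r 5)
[6] T0.load  rd  (counter 6, T0.r 6)
[7] T2.load  rd  (counter 6, T2.r 6)
[8] T0.cas  hit  (counter 7, T0.r 6)
[9] T2.cas  miss  (counter 7, T2.r 6)
[10] T1.cas  miss  (counter 7, T1.r 5)
[11] T0.load  rd  (counter 7, T0.r 7)
[12] T1.load  rd  (counter 7, T1.r 7)
[13] T1.cas  hit  (counter 8, T1.r 7)
[14] T0.cas  miss  (counter 8, T0.r 7)
Log disagrees first at step 9.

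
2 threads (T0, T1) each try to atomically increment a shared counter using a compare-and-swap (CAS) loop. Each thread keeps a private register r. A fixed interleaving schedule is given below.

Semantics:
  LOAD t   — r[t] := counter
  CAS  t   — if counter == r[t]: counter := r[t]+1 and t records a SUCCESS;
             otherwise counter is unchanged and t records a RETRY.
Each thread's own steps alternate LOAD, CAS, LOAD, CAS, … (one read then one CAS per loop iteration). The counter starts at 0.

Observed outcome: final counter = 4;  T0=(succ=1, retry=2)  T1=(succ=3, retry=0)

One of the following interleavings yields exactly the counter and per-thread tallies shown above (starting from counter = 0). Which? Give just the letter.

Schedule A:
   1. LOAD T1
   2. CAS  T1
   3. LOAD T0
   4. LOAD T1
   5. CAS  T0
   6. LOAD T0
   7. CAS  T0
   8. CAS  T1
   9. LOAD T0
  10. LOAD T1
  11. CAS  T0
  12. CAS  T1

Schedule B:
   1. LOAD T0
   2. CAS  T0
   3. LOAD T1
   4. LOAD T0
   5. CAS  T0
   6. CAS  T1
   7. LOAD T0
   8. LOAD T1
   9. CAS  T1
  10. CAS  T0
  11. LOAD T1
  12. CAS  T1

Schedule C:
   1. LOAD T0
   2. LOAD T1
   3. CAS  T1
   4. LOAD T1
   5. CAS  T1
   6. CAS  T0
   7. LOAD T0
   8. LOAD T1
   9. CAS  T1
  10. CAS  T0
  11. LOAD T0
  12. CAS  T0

C

Simulating candidate C:
#1 T0 reads 0
#2 T1 reads 0
#3 T1 CAS(0→1) writes; counter now 1
#4 T1 reads 1
#5 T1 CAS(1→2) writes; counter now 2
#6 T0 CAS(0→1) fails; counter now 2
#7 T0 reads 2
#8 T1 reads 2
#9 T1 CAS(2→3) writes; counter now 3
#10 T0 CAS(2→3) fails; counter now 3
#11 T0 reads 3
#12 T0 CAS(3→4) writes; counter now 4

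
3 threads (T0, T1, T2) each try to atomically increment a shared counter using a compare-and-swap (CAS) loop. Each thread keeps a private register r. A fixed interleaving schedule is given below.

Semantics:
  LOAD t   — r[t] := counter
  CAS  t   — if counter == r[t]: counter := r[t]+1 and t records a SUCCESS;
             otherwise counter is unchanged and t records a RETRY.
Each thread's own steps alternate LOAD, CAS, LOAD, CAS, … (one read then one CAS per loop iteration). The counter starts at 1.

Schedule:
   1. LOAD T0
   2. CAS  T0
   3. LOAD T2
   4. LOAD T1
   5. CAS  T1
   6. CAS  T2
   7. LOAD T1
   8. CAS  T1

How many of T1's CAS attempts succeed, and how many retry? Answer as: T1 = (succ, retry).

T1 = (2, 0)

1. LOAD T0 → mem=1 r[T0]=1 [LOAD]
2. CAS T0 → mem=2 r[T0]=1 [OK]
3. LOAD T2 → mem=2 r[T2]=2 [LOAD]
4. LOAD T1 → mem=2 r[T1]=2 [LOAD]
5. CAS T1 → mem=3 r[T1]=2 [OK]
6. CAS T2 → mem=3 r[T2]=2 [RETRY]
7. LOAD T1 → mem=3 r[T1]=3 [LOAD]
8. CAS T1 → mem=4 r[T1]=3 [OK]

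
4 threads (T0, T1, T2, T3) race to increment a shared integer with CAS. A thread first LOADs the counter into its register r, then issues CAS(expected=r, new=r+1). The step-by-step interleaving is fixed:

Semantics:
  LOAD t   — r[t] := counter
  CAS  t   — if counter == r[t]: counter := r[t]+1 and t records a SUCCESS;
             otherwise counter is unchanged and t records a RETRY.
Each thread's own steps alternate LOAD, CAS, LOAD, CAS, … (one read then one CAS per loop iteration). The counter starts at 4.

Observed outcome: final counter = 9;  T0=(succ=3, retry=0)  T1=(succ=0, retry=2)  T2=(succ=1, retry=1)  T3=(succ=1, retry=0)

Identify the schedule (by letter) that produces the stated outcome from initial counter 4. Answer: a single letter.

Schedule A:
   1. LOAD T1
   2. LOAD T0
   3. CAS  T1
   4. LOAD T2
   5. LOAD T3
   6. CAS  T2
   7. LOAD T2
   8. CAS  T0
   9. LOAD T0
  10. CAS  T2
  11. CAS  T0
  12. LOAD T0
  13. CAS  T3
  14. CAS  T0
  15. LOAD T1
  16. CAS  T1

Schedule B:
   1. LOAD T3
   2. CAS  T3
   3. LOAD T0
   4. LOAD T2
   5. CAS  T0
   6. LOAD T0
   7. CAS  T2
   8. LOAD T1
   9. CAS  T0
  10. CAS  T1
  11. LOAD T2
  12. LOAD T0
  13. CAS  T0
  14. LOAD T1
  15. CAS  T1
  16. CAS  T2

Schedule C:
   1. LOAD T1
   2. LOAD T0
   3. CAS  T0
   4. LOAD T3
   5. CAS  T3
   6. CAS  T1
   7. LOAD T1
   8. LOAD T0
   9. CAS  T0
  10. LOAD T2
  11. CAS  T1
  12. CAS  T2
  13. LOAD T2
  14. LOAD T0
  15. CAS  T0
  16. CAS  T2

C

Simulating candidate C:
[1] T1.load  rd  (counter 4, T1.r 4)
[2] T0.load  rd  (counter 4, T0.r 4)
[3] T0.cas  hit  (counter 5, T0.r 4)
[4] T3.load  rd  (counter 5, T3.r 5)
[5] T3.cas  hit  (counter 6, T3.r 5)
[6] T1.cas  miss  (counter 6, T1.r 4)
[7] T1.load  rd  (counter 6, T1.r 6)
[8] T0.load  rd  (counter 6, T0.r 6)
[9] T0.cas  hit  (counter 7, T0.r 6)
[10] T2.load  rd  (counter 7, T2.r 7)
[11] T1.cas  miss  (counter 7, T1.r 6)
[12] T2.cas  hit  (counter 8, T2.r 7)
[13] T2.load  rd  (counter 8, T2.r 8)
[14] T0.load  rd  (counter 8, T0.r 8)
[15] T0.cas  hit  (counter 9, T0.r 8)
[16] T2.cas  miss  (counter 9, T2.r 8)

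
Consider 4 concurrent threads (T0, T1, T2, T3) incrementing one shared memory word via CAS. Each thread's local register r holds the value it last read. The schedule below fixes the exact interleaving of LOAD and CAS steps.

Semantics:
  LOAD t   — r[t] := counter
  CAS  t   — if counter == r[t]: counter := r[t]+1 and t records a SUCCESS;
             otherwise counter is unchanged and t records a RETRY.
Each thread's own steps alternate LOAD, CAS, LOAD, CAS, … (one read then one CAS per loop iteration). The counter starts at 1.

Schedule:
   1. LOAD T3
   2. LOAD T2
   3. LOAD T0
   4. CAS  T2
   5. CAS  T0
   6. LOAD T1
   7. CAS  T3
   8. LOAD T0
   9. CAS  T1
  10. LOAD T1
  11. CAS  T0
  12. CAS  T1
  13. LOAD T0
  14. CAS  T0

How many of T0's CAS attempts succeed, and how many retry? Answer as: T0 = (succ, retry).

T0 = (1, 2)

   1) LOAD T3:  M=1  r_T3=1
   2) LOAD T2:  M=1  r_T2=1
   3) LOAD T0:  M=1  r_T0=1
   4) CAS  T2:  M=2  r_T2=1 ✓
   5) CAS  T0:  M=2  r_T0=1 ✗
   6) LOAD T1:  M=2  r_T1=2
   7) CAS  T3:  M=2  r_T3=1 ✗
   8) LOAD T0:  M=2  r_T0=2
   9) CAS  T1:  M=3  r_T1=2 ✓
  10) LOAD T1:  M=3  r_T1=3
  11) CAS  T0:  M=3  r_T0=2 ✗
  12) CAS  T1:  M=4  r_T1=3 ✓
  13) LOAD T0:  M=4  r_T0=4
  14) CAS  T0:  M=5  r_T0=4 ✓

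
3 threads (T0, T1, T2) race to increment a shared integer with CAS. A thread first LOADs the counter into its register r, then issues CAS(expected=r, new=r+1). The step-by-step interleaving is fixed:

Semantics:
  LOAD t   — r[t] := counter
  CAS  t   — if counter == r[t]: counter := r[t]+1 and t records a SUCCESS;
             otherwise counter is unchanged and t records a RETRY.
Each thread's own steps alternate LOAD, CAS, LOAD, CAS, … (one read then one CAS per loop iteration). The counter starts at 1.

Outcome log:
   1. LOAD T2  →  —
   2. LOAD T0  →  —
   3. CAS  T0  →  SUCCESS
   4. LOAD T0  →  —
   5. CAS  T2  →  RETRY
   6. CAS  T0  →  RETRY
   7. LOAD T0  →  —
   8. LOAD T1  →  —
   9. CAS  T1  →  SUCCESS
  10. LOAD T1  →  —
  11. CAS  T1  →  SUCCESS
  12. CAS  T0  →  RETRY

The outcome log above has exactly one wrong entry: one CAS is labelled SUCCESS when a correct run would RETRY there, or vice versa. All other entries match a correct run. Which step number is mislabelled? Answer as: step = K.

step = 6

Correct run:
1. LOAD T2 → mem=1 r[T2]=1 [LOAD]
2. LOAD T0 → mem=1 r[T0]=1 [LOAD]
3. CAS T0 → mem=2 r[T0]=1 [OK]
4. LOAD T0 → mem=2 r[T0]=2 [LOAD]
5. CAS T2 → mem=2 r[T2]=1 [RETRY]
6. CAS T0 → mem=3 r[T0]=2 [OK]
7. LOAD T0 → mem=3 r[T0]=3 [LOAD]
8. LOAD T1 → mem=3 r[T1]=3 [LOAD]
9. CAS T1 → mem=4 r[T1]=3 [OK]
10. LOAD T1 → mem=4 r[T1]=4 [LOAD]
11. CAS T1 → mem=5 r[T1]=4 [OK]
12. CAS T0 → mem=5 r[T0]=3 [RETRY]
Log disagrees first at step 6.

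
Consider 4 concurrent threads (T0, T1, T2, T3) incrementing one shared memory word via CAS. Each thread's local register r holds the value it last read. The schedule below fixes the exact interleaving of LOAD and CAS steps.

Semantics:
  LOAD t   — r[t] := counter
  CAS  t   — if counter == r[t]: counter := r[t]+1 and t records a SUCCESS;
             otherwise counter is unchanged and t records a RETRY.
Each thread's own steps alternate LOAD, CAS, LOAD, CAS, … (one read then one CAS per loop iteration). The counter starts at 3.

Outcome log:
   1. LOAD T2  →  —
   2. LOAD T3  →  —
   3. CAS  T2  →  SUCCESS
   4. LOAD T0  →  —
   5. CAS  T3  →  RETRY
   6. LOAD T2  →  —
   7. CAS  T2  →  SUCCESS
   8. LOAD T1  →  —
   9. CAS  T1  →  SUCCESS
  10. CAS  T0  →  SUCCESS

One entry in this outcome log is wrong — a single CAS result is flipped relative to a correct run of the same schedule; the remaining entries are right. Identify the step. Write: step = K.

step = 10

Reference trace:
[1] T2.load  rd  (counter 3, T2.r 3)
[2] T3.load  rd  (counter 3, T3.r 3)
[3] T2.cas  hit  (counter 4, T2.r 3)
[4] T0.load  rd  (counter 4, T0.r 4)
[5] T3.cas  miss  (counter 4, T3.r 3)
[6] T2.load  rd  (counter 4, T2.r 4)
[7] T2.cas  hit  (counter 5, T2.r 4)
[8] T1.load  rd  (counter 5, T1.r 5)
[9] T1.cas  hit  (counter 6, T1.r 5)
[10] T0.cas  miss  (counter 6, T0.r 4)
Flip is step 10.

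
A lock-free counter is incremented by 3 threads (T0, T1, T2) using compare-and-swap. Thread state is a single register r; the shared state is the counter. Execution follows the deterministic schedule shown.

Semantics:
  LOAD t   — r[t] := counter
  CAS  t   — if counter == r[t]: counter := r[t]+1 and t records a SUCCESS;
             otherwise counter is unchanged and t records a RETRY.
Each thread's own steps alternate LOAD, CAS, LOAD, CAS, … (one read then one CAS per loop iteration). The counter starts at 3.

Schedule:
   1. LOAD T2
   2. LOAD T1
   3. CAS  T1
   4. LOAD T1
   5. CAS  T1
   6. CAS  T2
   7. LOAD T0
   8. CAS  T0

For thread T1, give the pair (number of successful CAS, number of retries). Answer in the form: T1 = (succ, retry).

T1 = (2, 0)

#1 T2 reads 3
#2 T1 reads 3
#3 T1 CAS(3→4) writes; counter now 4
#4 T1 reads 4
#5 T1 CAS(4→5) writes; counter now 5
#6 T2 CAS(3→4) fails; counter now 5
#7 T0 reads 5
#8 T0 CAS(5→6) writes; counter now 6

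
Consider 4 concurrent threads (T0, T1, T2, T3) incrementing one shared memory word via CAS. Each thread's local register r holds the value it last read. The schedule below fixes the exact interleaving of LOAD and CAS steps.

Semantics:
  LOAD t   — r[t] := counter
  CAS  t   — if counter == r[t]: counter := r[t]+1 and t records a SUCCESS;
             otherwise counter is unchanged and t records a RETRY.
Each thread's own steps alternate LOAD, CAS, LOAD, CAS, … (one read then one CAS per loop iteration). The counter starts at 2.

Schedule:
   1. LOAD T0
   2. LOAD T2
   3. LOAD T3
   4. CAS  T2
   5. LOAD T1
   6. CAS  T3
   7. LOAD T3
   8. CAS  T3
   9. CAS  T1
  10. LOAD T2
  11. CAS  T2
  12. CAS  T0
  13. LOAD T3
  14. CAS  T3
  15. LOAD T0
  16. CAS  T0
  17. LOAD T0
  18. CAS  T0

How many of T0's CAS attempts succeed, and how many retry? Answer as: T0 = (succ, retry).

T0 = (2, 1)

   1) LOAD T0:  M=2  r_T0=2
   2) LOAD T2:  M=2  r_T2=2
   3) LOAD T3:  M=2  r_T3=2
   4) CAS  T2:  M=3  r_T2=2 ✓
   5) LOAD T1:  M=3  r_T1=3
   6) CAS  T3:  M=3  r_T3=2 ✗
   7) LOAD T3:  M=3  r_T3=3
   8) CAS  T3:  M=4  r_T3=3 ✓
   9) CAS  T1:  M=4  r_T1=3 ✗
  10) LOAD T2:  M=4  r_T2=4
  11) CAS  T2:  M=5  r_T2=4 ✓
  12) CAS  T0:  M=5  r_T0=2 ✗
  13) LOAD T3:  M=5  r_T3=5
  14) CAS  T3:  M=6  r_T3=5 ✓
  15) LOAD T0:  M=6  r_T0=6
  16) CAS  T0:  M=7  r_T0=6 ✓
  17) LOAD T0:  M=7  r_T0=7
  18) CAS  T0:  M=8  r_T0=7 ✓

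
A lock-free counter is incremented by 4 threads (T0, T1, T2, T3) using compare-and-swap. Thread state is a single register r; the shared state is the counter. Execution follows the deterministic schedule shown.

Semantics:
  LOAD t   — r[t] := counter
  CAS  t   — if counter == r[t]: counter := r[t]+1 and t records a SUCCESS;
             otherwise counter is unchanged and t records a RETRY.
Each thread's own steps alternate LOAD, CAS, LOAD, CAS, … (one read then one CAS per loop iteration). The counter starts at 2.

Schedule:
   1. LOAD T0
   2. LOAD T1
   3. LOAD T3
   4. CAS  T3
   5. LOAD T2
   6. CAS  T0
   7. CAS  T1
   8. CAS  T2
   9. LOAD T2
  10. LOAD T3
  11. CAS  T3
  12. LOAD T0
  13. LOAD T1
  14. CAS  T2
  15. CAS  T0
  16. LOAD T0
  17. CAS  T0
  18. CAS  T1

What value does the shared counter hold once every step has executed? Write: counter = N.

T0 LOAD — after: cnt=2, r=2 — load
T1 LOAD — after: cnt=2, r=2 — load
T3 LOAD — after: cnt=2, r=2 — load
T3 CAS — after: cnt=3, r=2 — ok
T2 LOAD — after: cnt=3, r=3 — load
T0 CAS — after: cnt=3, r=2 — retry
T1 CAS — after: cnt=3, r=2 — retry
T2 CAS — after: cnt=4, r=3 — ok
T2 LOAD — after: cnt=4, r=4 — load
T3 LOAD — after: cnt=4, r=4 — load
T3 CAS — after: cnt=5, r=4 — ok
T0 LOAD — after: cnt=5, r=5 — load
T1 LOAD — after: cnt=5, r=5 — load
T2 CAS — after: cnt=5, r=4 — retry
T0 CAS — after: cnt=6, r=5 — ok
T0 LOAD — after: cnt=6, r=6 — load
T0 CAS — after: cnt=7, r=6 — ok
T1 CAS — after: cnt=7, r=5 — retry

counter = 7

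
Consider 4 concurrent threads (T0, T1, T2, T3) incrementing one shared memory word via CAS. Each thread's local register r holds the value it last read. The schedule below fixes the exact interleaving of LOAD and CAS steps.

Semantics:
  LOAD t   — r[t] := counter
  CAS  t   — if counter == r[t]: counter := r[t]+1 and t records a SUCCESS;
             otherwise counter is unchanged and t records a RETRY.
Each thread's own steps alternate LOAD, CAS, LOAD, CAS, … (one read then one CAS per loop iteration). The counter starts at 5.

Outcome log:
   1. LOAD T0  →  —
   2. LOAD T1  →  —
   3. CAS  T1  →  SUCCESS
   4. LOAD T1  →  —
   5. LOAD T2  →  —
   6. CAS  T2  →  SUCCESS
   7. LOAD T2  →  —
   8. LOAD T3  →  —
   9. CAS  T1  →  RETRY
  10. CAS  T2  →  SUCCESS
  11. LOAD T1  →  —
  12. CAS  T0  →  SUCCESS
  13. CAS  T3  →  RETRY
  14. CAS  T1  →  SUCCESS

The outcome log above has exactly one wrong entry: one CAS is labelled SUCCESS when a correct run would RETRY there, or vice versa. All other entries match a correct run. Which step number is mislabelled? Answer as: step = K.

Re-executing:
   1) LOAD T0:  M=5  r_T0=5
   2) LOAD T1:  M=5  r_T1=5
   3) CAS  T1:  M=6  r_T1=5 ✓
   4) LOAD T1:  M=6  r_T1=6
   5) LOAD T2:  M=6  r_T2=6
   6) CAS  T2:  M=7  r_T2=6 ✓
   7) LOAD T2:  M=7  r_T2=7
   8) LOAD T3:  M=7  r_T3=7
   9) CAS  T1:  M=7  r_T1=6 ✗
  10) CAS  T2:  M=8  r_T2=7 ✓
  11) LOAD T1:  M=8  r_T1=8
  12) CAS  T0:  M=8  r_T0=5 ✗
  13) CAS  T3:  M=8  r_T3=7 ✗
  14) CAS  T1:  M=9  r_T1=8 ✓
Mismatch at 12.

step = 12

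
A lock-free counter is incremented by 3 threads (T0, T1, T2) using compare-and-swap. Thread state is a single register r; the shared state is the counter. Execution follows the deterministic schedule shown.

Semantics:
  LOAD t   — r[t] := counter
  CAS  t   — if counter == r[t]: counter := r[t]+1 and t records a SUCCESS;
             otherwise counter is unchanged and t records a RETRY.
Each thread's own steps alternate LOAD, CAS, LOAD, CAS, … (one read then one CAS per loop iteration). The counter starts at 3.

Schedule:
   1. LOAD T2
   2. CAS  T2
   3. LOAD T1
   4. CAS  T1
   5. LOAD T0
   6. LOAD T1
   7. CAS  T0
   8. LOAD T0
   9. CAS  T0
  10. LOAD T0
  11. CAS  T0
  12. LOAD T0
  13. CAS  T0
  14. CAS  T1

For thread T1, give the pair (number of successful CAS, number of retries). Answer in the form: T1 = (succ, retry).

[1] T2.load  rd  (counter 3, T2.r 3)
[2] T2.cas  hit  (counter 4, T2.r 3)
[3] T1.load  rd  (counter 4, T1.r 4)
[4] T1.cas  hit  (counter 5, T1.r 4)
[5] T0.load  rd  (counter 5, T0.r 5)
[6] T1.load  rd  (counter 5, T1.r 5)
[7] T0.cas  hit  (counter 6, T0.r 5)
[8] T0.load  rd  (counter 6, T0.r 6)
[9] T0.cas  hit  (counter 7, T0.r 6)
[10] T0.load  rd  (counter 7, T0.r 7)
[11] T0.cas  hit  (counter 8, T0.r 7)
[12] T0.load  rd  (counter 8, T0.r 8)
[13] T0.cas  hit  (counter 9, T0.r 8)
[14] T1.cas  miss  (counter 9, T1.r 5)

T1 = (1, 1)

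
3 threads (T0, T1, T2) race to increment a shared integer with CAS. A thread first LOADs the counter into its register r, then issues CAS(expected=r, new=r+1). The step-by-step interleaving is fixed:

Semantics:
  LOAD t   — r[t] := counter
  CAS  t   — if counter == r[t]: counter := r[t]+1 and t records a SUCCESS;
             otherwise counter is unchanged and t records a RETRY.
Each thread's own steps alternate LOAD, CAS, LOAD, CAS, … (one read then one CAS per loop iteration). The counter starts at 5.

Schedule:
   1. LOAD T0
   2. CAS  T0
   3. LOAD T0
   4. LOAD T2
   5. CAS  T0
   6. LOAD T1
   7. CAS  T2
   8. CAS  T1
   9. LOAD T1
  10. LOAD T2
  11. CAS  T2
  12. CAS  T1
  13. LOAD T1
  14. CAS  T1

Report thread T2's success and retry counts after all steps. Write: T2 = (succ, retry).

T2 = (1, 1)

   1) LOAD T0:  M=5  r_T0=5
   2) CAS  T0:  M=6  r_T0=5 ✓
   3) LOAD T0:  M=6  r_T0=6
   4) LOAD T2:  M=6  r_T2=6
   5) CAS  T0:  M=7  r_T0=6 ✓
   6) LOAD T1:  M=7  r_T1=7
   7) CAS  T2:  M=7  r_T2=6 ✗
   8) CAS  T1:  M=8  r_T1=7 ✓
   9) LOAD T1:  M=8  r_T1=8
  10) LOAD T2:  M=8  r_T2=8
  11) CAS  T2:  M=9  r_T2=8 ✓
  12) CAS  T1:  M=9  r_T1=8 ✗
  13) LOAD T1:  M=9  r_T1=9
  14) CAS  T1:  M=10  r_T1=9 ✓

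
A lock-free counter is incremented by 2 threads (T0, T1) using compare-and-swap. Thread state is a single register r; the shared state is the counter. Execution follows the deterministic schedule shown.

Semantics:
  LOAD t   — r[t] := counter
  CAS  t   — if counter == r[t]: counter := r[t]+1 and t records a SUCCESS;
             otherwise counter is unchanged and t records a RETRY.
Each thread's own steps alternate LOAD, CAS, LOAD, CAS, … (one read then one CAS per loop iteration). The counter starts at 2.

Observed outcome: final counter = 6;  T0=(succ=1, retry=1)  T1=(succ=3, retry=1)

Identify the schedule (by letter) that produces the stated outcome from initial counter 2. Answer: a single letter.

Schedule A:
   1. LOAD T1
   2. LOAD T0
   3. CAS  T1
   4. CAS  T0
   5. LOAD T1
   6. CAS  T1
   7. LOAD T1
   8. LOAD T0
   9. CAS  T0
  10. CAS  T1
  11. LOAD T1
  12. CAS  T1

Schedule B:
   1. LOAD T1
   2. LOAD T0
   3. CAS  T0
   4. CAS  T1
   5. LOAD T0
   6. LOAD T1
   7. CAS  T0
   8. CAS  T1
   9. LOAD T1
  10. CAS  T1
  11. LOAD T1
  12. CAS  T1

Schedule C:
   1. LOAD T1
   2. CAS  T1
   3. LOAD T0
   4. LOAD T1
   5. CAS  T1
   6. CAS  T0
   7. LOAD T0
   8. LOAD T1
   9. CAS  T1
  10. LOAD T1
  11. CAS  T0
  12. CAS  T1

Tracing schedule A:
1. LOAD T1 → mem=2 r[T1]=2 [LOAD]
2. LOAD T0 → mem=2 r[T0]=2 [LOAD]
3. CAS T1 → mem=3 r[T1]=2 [OK]
4. CAS T0 → mem=3 r[T0]=2 [RETRY]
5. LOAD T1 → mem=3 r[T1]=3 [LOAD]
6. CAS T1 → mem=4 r[T1]=3 [OK]
7. LOAD T1 → mem=4 r[T1]=4 [LOAD]
8. LOAD T0 → mem=4 r[T0]=4 [LOAD]
9. CAS T0 → mem=5 r[T0]=4 [OK]
10. CAS T1 → mem=5 r[T1]=4 [RETRY]
11. LOAD T1 → mem=5 r[T1]=5 [LOAD]
12. CAS T1 → mem=6 r[T1]=5 [OK]

A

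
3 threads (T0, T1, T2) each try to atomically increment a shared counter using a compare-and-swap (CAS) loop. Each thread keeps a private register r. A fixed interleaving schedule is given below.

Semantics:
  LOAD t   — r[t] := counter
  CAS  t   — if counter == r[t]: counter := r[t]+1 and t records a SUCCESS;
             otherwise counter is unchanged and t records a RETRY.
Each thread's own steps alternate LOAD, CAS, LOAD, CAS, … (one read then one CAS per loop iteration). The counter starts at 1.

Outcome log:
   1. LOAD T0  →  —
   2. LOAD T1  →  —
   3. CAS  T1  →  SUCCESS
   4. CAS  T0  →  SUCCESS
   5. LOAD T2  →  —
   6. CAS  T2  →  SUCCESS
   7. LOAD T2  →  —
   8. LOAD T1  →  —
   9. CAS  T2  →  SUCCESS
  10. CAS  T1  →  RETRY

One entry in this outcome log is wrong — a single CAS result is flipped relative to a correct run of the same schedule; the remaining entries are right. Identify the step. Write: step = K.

Reference trace:
step 1: T0 LOAD ⇒ load; ctr=1 reg=1
step 2: T1 LOAD ⇒ load; ctr=1 reg=1
step 3: T1 CAS ⇒ ok; ctr=2 reg=1
step 4: T0 CAS ⇒ retry; ctr=2 reg=1
step 5: T2 LOAD ⇒ load; ctr=2 reg=2
step 6: T2 CAS ⇒ ok; ctr=3 reg=2
step 7: T2 LOAD ⇒ load; ctr=3 reg=3
step 8: T1 LOAD ⇒ load; ctr=3 reg=3
step 9: T2 CAS ⇒ ok; ctr=4 reg=3
step 10: T1 CAS ⇒ retry; ctr=4 reg=3
Mismatch at 4.

step = 4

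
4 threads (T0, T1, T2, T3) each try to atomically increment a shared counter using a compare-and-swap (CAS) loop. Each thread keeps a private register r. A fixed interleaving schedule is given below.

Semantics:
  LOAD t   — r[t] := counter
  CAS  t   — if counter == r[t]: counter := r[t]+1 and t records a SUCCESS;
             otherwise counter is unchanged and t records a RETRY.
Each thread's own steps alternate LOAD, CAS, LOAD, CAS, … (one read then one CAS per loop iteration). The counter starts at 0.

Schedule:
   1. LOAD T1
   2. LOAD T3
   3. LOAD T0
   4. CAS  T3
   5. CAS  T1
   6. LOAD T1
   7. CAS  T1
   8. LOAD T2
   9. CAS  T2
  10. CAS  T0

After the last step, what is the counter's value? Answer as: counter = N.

counter = 3

step 1: T1 LOAD ⇒ load; ctr=0 reg=0
step 2: T3 LOAD ⇒ load; ctr=0 reg=0
step 3: T0 LOAD ⇒ load; ctr=0 reg=0
step 4: T3 CAS ⇒ ok; ctr=1 reg=0
step 5: T1 CAS ⇒ retry; ctr=1 reg=0
step 6: T1 LOAD ⇒ load; ctr=1 reg=1
step 7: T1 CAS ⇒ ok; ctr=2 reg=1
step 8: T2 LOAD ⇒ load; ctr=2 reg=2
step 9: T2 CAS ⇒ ok; ctr=3 reg=2
step 10: T0 CAS ⇒ retry; ctr=3 reg=0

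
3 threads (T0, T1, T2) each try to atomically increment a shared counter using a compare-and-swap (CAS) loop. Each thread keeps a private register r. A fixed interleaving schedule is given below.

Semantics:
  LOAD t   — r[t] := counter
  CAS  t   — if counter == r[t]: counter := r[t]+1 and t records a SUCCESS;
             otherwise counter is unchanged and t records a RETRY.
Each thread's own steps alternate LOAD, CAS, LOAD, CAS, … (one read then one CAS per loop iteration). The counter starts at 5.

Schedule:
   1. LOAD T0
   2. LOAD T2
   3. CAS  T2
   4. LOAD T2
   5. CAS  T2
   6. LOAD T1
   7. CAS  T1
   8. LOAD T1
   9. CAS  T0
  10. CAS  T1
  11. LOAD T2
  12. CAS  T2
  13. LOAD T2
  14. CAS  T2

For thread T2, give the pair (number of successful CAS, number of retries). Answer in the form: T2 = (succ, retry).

T2 = (4, 0)

T0 LOAD — after: cnt=5, r=5 — load
T2 LOAD — after: cnt=5, r=5 — load
T2 CAS — after: cnt=6, r=5 — ok
T2 LOAD — after: cnt=6, r=6 — load
T2 CAS — after: cnt=7, r=6 — ok
T1 LOAD — after: cnt=7, r=7 — load
T1 CAS — after: cnt=8, r=7 — ok
T1 LOAD — after: cnt=8, r=8 — load
T0 CAS — after: cnt=8, r=5 — retry
T1 CAS — after: cnt=9, r=8 — ok
T2 LOAD — after: cnt=9, r=9 — load
T2 CAS — after: cnt=10, r=9 — ok
T2 LOAD — after: cnt=10, r=10 — load
T2 CAS — after: cnt=11, r=10 — ok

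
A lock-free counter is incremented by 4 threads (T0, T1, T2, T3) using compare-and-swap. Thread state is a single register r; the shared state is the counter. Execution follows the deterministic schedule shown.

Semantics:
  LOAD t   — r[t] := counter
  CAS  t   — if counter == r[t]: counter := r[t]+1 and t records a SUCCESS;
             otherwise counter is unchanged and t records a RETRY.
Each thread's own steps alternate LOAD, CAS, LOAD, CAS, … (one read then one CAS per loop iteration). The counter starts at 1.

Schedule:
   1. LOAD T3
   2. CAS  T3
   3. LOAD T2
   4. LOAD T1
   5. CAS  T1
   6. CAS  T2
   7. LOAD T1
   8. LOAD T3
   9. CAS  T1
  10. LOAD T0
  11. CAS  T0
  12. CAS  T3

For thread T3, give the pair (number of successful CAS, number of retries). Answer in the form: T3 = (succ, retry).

step 1: T3 LOAD ⇒ load; ctr=1 reg=1
step 2: T3 CAS ⇒ ok; ctr=2 reg=1
step 3: T2 LOAD ⇒ load; ctr=2 reg=2
step 4: T1 LOAD ⇒ load; ctr=2 reg=2
step 5: T1 CAS ⇒ ok; ctr=3 reg=2
step 6: T2 CAS ⇒ retry; ctr=3 reg=2
step 7: T1 LOAD ⇒ load; ctr=3 reg=3
step 8: T3 LOAD ⇒ load; ctr=3 reg=3
step 9: T1 CAS ⇒ ok; ctr=4 reg=3
step 10: T0 LOAD ⇒ load; ctr=4 reg=4
step 11: T0 CAS ⇒ ok; ctr=5 reg=4
step 12: T3 CAS ⇒ retry; ctr=5 reg=3

T3 = (1, 1)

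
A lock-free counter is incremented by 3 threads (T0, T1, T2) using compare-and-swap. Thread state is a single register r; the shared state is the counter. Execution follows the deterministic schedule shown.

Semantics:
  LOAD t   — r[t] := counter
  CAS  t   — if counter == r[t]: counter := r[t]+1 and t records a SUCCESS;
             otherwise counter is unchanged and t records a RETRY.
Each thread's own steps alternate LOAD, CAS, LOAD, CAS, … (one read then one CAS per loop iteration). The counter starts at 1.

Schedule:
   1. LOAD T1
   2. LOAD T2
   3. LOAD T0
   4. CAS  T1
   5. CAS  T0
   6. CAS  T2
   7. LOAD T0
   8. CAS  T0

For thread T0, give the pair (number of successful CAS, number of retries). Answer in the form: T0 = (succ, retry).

T0 = (1, 1)

#1 T1 reads 1
#2 T2 reads 1
#3 T0 reads 1
#4 T1 CAS(1→2) writes; counter now 2
#5 T0 CAS(1→2) fails; counter now 2
#6 T2 CAS(1→2) fails; counter now 2
#7 T0 reads 2
#8 T0 CAS(2→3) writes; counter now 3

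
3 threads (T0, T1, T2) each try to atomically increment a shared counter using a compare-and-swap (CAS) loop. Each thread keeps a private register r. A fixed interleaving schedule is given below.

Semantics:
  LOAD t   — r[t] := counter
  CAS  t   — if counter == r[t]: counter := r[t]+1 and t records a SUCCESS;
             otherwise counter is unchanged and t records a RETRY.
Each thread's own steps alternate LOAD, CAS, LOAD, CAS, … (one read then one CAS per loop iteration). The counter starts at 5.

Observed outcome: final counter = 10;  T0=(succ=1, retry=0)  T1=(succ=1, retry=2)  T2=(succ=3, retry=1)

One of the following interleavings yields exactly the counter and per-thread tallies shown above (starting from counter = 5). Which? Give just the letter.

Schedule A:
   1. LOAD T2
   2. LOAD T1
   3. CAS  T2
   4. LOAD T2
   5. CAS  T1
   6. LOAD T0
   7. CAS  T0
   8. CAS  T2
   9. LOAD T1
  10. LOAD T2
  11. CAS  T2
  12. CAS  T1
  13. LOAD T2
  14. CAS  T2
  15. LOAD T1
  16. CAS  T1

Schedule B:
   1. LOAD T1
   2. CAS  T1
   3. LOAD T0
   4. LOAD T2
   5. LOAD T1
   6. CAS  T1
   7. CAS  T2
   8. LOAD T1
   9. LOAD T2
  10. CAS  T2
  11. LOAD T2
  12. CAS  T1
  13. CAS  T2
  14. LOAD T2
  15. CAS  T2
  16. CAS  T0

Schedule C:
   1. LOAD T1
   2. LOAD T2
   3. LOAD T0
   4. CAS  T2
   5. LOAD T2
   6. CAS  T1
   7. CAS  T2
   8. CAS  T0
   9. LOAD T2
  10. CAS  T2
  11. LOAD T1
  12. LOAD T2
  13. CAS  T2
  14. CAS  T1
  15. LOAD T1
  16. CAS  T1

Simulating candidate A:
   1) LOAD T2:  M=5  r_T2=5
   2) LOAD T1:  M=5  r_T1=5
   3) CAS  T2:  M=6  r_T2=5 ✓
   4) LOAD T2:  M=6  r_T2=6
   5) CAS  T1:  M=6  r_T1=5 ✗
   6) LOAD T0:  M=6  r_T0=6
   7) CAS  T0:  M=7  r_T0=6 ✓
   8) CAS  T2:  M=7  r_T2=6 ✗
   9) LOAD T1:  M=7  r_T1=7
  10) LOAD T2:  M=7  r_T2=7
  11) CAS  T2:  M=8  r_T2=7 ✓
  12) CAS  T1:  M=8  r_T1=7 ✗
  13) LOAD T2:  M=8  r_T2=8
  14) CAS  T2:  M=9  r_T2=8 ✓
  15) LOAD T1:  M=9  r_T1=9
  16) CAS  T1:  M=10  r_T1=9 ✓

A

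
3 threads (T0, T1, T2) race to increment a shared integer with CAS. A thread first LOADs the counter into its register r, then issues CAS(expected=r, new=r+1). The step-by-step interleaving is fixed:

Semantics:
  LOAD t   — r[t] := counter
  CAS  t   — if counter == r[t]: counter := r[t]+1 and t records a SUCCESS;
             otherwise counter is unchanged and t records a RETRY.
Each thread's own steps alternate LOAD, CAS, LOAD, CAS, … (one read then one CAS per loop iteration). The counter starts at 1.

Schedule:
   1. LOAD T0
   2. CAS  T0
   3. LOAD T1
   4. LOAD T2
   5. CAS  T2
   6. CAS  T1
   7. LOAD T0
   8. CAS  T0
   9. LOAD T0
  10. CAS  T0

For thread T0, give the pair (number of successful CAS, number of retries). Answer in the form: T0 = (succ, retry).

T0 = (3, 0)

   1) LOAD T0:  M=1  r_T0=1
   2) CAS  T0:  M=2  r_T0=1 ✓
   3) LOAD T1:  M=2  r_T1=2
   4) LOAD T2:  M=2  r_T2=2
   5) CAS  T2:  M=3  r_T2=2 ✓
   6) CAS  T1:  M=3  r_T1=2 ✗
   7) LOAD T0:  M=3  r_T0=3
   8) CAS  T0:  M=4  r_T0=3 ✓
   9) LOAD T0:  M=4  r_T0=4
  10) CAS  T0:  M=5  r_T0=4 ✓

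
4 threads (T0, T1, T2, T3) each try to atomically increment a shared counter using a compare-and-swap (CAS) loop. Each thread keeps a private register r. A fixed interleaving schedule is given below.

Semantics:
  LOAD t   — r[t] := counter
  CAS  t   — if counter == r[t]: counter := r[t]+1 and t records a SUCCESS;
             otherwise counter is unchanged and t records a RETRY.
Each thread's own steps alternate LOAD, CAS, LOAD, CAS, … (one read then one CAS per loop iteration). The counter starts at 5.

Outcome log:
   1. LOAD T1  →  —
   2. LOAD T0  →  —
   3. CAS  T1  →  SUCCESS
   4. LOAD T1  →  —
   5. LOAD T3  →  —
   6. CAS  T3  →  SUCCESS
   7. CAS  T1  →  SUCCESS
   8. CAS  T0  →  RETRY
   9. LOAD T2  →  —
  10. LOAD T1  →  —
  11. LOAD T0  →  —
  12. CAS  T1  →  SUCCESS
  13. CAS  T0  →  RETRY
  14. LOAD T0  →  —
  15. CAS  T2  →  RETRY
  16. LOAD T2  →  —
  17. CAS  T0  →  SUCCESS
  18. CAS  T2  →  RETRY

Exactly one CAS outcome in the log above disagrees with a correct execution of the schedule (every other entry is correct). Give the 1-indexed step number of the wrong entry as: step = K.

Correct run:
#1 T1 reads 5
#2 T0 reads 5
#3 T1 CAS(5→6) writes; counter now 6
#4 T1 reads 6
#5 T3 reads 6
#6 T3 CAS(6→7) writes; counter now 7
#7 T1 CAS(6→7) fails; counter now 7
#8 T0 CAS(5→6) fails; counter now 7
#9 T2 reads 7
#10 T1 reads 7
#11 T0 reads 7
#12 T1 CAS(7→8) writes; counter now 8
#13 T0 CAS(7→8) fails; counter now 8
#14 T0 reads 8
#15 T2 CAS(7→8) fails; counter now 8
#16 T2 reads 8
#17 T0 CAS(8→9) writes; counter now 9
#18 T2 CAS(8→9) fails; counter now 9
Log disagrees first at step 7.

step = 7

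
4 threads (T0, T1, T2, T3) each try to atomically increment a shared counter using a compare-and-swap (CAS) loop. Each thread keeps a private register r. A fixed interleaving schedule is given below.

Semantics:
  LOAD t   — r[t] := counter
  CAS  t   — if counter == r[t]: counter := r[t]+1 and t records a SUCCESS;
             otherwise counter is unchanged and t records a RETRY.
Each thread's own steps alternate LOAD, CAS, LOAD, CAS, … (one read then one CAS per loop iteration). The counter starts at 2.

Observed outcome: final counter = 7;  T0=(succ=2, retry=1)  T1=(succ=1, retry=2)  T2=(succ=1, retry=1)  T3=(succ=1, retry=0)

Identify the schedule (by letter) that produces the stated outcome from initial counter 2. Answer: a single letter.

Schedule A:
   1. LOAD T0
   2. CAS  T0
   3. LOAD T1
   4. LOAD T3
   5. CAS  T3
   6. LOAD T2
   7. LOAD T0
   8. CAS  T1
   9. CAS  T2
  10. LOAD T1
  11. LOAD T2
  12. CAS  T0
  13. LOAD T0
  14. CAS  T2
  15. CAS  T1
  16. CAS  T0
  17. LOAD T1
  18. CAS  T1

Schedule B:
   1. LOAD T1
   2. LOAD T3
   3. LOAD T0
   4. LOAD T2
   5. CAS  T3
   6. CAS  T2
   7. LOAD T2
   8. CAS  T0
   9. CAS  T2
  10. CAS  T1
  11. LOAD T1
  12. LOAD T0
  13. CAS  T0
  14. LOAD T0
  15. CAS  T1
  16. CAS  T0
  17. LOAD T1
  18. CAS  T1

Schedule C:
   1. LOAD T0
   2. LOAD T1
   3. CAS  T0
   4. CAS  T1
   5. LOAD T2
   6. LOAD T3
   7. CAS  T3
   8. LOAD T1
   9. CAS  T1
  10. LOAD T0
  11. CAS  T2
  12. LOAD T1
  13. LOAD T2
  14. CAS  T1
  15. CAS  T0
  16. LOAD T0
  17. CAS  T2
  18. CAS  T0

Tracing schedule B:
#1 T1 reads 2
#2 T3 reads 2
#3 T0 reads 2
#4 T2 reads 2
#5 T3 CAS(2→3) writes; counter now 3
#6 T2 CAS(2→3) fails; counter now 3
#7 T2 reads 3
#8 T0 CAS(2→3) fails; counter now 3
#9 T2 CAS(3→4) writes; counter now 4
#10 T1 CAS(2→3) fails; counter now 4
#11 T1 reads 4
#12 T0 reads 4
#13 T0 CAS(4→5) writes; counter now 5
#14 T0 reads 5
#15 T1 CAS(4→5) fails; counter now 5
#16 T0 CAS(5→6) writes; counter now 6
#17 T1 reads 6
#18 T1 CAS(6→7) writes; counter now 7

B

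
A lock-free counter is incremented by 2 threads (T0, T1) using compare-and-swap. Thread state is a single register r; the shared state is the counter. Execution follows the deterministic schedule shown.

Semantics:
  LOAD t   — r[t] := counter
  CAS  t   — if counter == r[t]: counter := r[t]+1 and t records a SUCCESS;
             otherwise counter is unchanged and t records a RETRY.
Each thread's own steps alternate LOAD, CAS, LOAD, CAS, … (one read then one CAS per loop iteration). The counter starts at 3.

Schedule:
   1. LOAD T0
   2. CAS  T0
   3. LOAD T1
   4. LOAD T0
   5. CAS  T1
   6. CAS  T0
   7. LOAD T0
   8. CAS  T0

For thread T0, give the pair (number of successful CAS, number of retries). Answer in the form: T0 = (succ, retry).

1. LOAD T0 → mem=3 r[T0]=3 [LOAD]
2. CAS T0 → mem=4 r[T0]=3 [OK]
3. LOAD T1 → mem=4 r[T1]=4 [LOAD]
4. LOAD T0 → mem=4 r[T0]=4 [LOAD]
5. CAS T1 → mem=5 r[T1]=4 [OK]
6. CAS T0 → mem=5 r[T0]=4 [RETRY]
7. LOAD T0 → mem=5 r[T0]=5 [LOAD]
8. CAS T0 → mem=6 r[T0]=5 [OK]

T0 = (2, 1)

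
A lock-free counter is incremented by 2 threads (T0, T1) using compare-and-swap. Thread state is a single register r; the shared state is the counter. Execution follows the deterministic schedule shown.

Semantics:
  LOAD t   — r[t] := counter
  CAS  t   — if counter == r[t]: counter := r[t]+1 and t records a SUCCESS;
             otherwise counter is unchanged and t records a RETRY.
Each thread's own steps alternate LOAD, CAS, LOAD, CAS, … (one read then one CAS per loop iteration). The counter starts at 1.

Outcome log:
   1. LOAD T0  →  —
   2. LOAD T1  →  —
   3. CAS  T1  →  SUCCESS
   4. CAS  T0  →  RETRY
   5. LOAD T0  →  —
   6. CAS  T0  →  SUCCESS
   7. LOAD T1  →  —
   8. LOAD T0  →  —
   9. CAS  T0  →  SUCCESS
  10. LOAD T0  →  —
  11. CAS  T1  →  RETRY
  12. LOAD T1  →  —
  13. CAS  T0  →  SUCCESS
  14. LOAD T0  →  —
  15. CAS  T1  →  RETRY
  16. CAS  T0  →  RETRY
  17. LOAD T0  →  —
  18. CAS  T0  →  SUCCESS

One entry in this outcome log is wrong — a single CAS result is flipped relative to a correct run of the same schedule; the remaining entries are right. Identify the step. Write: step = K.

step = 16

Correct run:
T0 LOAD — after: cnt=1, r=1 — load
T1 LOAD — after: cnt=1, r=1 — load
T1 CAS — after: cnt=2, r=1 — ok
T0 CAS — after: cnt=2, r=1 — retry
T0 LOAD — after: cnt=2, r=2 — load
T0 CAS — after: cnt=3, r=2 — ok
T1 LOAD — after: cnt=3, r=3 — load
T0 LOAD — after: cnt=3, r=3 — load
T0 CAS — after: cnt=4, r=3 — ok
T0 LOAD — after: cnt=4, r=4 — load
T1 CAS — after: cnt=4, r=3 — retry
T1 LOAD — after: cnt=4, r=4 — load
T0 CAS — after: cnt=5, r=4 — ok
T0 LOAD — after: cnt=5, r=5 — load
T1 CAS — after: cnt=5, r=4 — retry
T0 CAS — after: cnt=6, r=5 — ok
T0 LOAD — after: cnt=6, r=6 — load
T0 CAS — after: cnt=7, r=6 — ok
Log disagrees first at step 16.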